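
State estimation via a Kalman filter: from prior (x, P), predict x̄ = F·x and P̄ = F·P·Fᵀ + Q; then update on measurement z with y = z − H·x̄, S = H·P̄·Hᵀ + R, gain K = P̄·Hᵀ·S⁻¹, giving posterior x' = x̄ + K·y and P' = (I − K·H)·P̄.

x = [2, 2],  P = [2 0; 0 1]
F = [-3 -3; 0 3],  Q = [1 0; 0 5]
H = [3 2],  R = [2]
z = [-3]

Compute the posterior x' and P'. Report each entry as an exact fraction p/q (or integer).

x̄ = F·x = [-12, 6]
P̄ = F·P·Fᵀ + Q = [28 -9; -9 14]
y = z − H·x̄ = [21]
S = H·P̄·Hᵀ + R = [202]
K = P̄·Hᵀ·S⁻¹ = [33/101; 1/202]
x' = x̄ + K·y = [-519/101, 1233/202]
P' = (I − K·H)·P̄ = [650/101 -942/101; -942/101 2827/202]

x' = [-519/101, 1233/202]
P' = [650/101 -942/101; -942/101 2827/202]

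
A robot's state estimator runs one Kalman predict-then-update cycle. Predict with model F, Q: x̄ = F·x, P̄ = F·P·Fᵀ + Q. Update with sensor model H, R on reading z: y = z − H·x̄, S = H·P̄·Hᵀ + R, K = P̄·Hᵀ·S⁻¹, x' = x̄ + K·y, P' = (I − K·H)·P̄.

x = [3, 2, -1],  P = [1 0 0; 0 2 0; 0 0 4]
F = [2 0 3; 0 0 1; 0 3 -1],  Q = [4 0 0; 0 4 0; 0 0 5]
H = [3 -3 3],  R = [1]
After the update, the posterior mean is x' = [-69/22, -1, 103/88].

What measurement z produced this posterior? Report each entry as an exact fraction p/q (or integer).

z = [-3]

x̄ = F·x = [3, -1, 7]
P̄ = F·P·Fᵀ + Q = [44 12 -12; 12 8 -4; -12 -4 27]
S = H·P̄·Hᵀ + R = [352]
K = P̄·Hᵀ·S⁻¹ = [15/88; 0; 57/352]
x' − x̄ = [-135/22, 0, -513/88] = K·y
y = (KᵀK)⁻¹·Kᵀ·(x' − x̄) = [-36]
z = y + H·x̄ = [-36] + [33] = [-3]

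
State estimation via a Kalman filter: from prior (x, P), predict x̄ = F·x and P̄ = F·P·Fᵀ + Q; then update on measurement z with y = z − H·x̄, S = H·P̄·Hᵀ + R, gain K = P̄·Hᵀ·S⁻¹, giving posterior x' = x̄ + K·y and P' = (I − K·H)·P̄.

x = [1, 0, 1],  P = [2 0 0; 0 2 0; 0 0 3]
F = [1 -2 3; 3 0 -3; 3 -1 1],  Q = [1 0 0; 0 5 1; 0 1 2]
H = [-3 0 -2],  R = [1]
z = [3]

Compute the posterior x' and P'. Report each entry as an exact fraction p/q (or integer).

x̄ = F·x = [4, 0, 4]
P̄ = F·P·Fᵀ + Q = [38 -21 19; -21 50 10; 19 10 25]
y = z − H·x̄ = [23]
S = H·P̄·Hᵀ + R = [671]
K = P̄·Hᵀ·S⁻¹ = [-152/671; 43/671; -107/671]
x' = x̄ + K·y = [-812/671, 989/671, 223/671]
P' = (I − K·H)·P̄ = [2394/671 -7555/671 -3515/671; -7555/671 31701/671 11311/671; -3515/671 11311/671 5326/671]

x' = [-812/671, 989/671, 223/671]
P' = [2394/671 -7555/671 -3515/671; -7555/671 31701/671 11311/671; -3515/671 11311/671 5326/671]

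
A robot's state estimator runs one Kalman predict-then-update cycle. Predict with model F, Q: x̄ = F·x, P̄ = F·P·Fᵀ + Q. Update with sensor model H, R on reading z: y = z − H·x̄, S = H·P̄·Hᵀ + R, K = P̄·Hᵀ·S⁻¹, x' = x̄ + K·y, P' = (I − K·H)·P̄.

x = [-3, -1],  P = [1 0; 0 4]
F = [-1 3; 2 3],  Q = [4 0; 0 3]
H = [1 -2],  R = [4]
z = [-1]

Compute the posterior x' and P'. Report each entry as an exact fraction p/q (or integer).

x̄ = F·x = [0, -9]
P̄ = F·P·Fᵀ + Q = [41 34; 34 43]
y = z − H·x̄ = [-19]
S = H·P̄·Hᵀ + R = [81]
K = P̄·Hᵀ·S⁻¹ = [-1/3; -52/81]
x' = x̄ + K·y = [19/3, 259/81]
P' = (I − K·H)·P̄ = [32 50/3; 50/3 779/81]

x' = [19/3, 259/81]
P' = [32 50/3; 50/3 779/81]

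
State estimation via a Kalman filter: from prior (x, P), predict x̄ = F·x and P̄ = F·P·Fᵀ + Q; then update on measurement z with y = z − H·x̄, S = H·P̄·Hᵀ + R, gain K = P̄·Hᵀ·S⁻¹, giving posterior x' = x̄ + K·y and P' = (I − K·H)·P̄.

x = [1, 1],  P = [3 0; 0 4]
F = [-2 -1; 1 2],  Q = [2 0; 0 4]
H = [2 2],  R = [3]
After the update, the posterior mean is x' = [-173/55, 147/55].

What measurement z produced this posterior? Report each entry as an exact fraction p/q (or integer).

x̄ = F·x = [-3, 3]
P̄ = F·P·Fᵀ + Q = [18 -14; -14 23]
S = H·P̄·Hᵀ + R = [55]
K = P̄·Hᵀ·S⁻¹ = [8/55; 18/55]
x' − x̄ = [-8/55, -18/55] = K·y
y = (KᵀK)⁻¹·Kᵀ·(x' − x̄) = [-1]
z = y + H·x̄ = [-1] + [0] = [-1]

z = [-1]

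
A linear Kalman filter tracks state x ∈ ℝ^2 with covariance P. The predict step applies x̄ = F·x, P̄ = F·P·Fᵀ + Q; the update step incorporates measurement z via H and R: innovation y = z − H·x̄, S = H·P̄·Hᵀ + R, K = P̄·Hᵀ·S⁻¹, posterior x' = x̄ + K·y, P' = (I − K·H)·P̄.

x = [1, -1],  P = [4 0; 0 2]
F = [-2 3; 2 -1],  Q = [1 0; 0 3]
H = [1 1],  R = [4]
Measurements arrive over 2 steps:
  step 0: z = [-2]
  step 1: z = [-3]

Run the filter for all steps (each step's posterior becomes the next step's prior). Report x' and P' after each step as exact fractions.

step 0: x̄ = F·x = [-5, 3]
step 0: P̄ = F·P·Fᵀ + Q = [35 -22; -22 21]
step 0: y = z − H·x̄ = [0]
step 0: S = H·P̄·Hᵀ + R = [16]
step 0: K = P̄·Hᵀ·S⁻¹ = [13/16; -1/16]
step 0: x' = x̄ + K·y = [-5, 3]
step 0: P' = (I − K·H)·P̄ = [391/16 -339/16; -339/16 335/16]
step 1: x̄ = F·x = [19, -13]
step 1: P̄ = F·P·Fᵀ + Q = [8663/16 -5281/16; -5281/16 3303/16]
step 1: y = z − H·x̄ = [-9]
step 1: S = H·P̄·Hᵀ + R = [367/4]
step 1: K = P̄·Hᵀ·S⁻¹ = [1691/734; -989/734]
step 1: x' = x̄ + K·y = [-1273/734, -641/734]
step 1: P' = (I − K·H)·P̄ = [19990/367 -16608/367; -16608/367 14630/367]

step 0: x' = [-5, 3], P' = [391/16 -339/16; -339/16 335/16]
step 1: x' = [-1273/734, -641/734], P' = [19990/367 -16608/367; -16608/367 14630/367]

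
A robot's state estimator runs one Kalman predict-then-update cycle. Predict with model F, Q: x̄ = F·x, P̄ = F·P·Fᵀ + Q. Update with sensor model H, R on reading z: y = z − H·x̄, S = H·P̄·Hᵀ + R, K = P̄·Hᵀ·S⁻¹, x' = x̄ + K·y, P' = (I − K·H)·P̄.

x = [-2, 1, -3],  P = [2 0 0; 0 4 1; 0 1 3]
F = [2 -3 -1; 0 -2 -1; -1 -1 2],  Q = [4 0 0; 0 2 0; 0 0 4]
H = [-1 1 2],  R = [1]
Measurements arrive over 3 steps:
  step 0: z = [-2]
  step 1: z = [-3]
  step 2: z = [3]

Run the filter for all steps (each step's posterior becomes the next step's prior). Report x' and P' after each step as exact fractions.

step 0: x' = [-163/33, 8/11, -127/33], P' = [4682/99 321/11 881/99; 321/11 266/11 27/11; 881/99 27/11 338/99]
step 1: x' = [-223970/25989, -982/25989, -150368/25989], P' = [1045477/25989 223730/25989 411668/25989; 223730/25989 161611/25989 35821/25989; 411668/25989 35821/25989 64143/8663]
step 2: x' = [-25311473/2668725, 86370271/26687250, -43128497/8895750], P' = [28347704/533745 24735151/2668725 19402093/889575; 24735151/2668725 162569023/26687250 15526039/8895750; 19402093/889575 15526039/8895750 30091577/2965250]

step 0: x̄ = F·x = [-4, 1, -5]
step 0: P̄ = F·P·Fᵀ + Q = [57 32 -3; 32 25 -1; -3 -1 18]
step 0: y = z − H·x̄ = [3]
step 0: S = H·P̄·Hᵀ + R = [99]
step 0: K = P̄·Hᵀ·S⁻¹ = [-31/99; -1/11; 38/99]
step 0: x' = x̄ + K·y = [-163/33, 8/11, -127/33]
step 0: P' = (I − K·H)·P̄ = [4682/99 321/11 881/99; 321/11 266/11 27/11; 881/99 27/11 338/99]
step 1: x̄ = F·x = [-271/33, 79/33, -115/33]
step 1: P̄ = F·P·Fᵀ + Q = [4274/99 2599/99 3221/99; 2599/99 11084/99 10042/99; 3221/99 10042/99 10106/99]
step 1: y = z − H·x̄ = [-73/11]
step 1: S = H·P̄·Hᵀ + R = [8663/11]
step 1: K = P̄·Hᵀ·S⁻¹ = [1589/25989; 9523/25989; 9011/25989]
step 1: x' = x̄ + K·y = [-223970/25989, -982/25989, -150368/25989]
step 1: P' = (I − K·H)·P̄ = [1045477/25989 223730/25989 411668/25989; 223730/25989 161611/25989 35821/25989; 411668/25989 35821/25989 64143/8663]
step 2: x̄ = F·x = [-294626/25989, 152332/25989, -75784/25989]
step 2: P̄ = F·P·Fᵀ + Q = [1816286/25989 -377056/25989 111986/25989; -377056/25989 1034135/25989 690029/25989; 111986/25989 690029/25989 246088/8663]
step 2: y = z − H·x̄ = [-217423/25989]
step 2: S = H·P̄·Hᵀ + R = [2965250/8663]
step 2: K = P̄·Hᵀ·S⁻¹ = [-196937/889575; 2791249/8895750; 684857/2965250]
step 2: x' = x̄ + K·y = [-25311473/2668725, 86370271/26687250, -43128497/8895750]
step 2: P' = (I − K·H)·P̄ = [28347704/533745 24735151/2668725 19402093/889575; 24735151/2668725 162569023/26687250 15526039/8895750; 19402093/889575 15526039/8895750 30091577/2965250]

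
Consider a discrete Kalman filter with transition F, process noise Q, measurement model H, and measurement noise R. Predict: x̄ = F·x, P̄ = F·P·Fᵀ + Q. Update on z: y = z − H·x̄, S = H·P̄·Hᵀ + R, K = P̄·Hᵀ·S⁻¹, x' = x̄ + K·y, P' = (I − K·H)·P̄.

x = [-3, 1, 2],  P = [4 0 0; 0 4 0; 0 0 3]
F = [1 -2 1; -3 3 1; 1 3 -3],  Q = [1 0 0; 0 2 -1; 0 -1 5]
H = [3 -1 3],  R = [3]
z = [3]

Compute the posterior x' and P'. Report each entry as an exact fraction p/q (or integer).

x̄ = F·x = [-3, 14, -6]
P̄ = F·P·Fᵀ + Q = [24 -33 -29; -33 77 14; -29 14 72]
y = z − H·x̄ = [44]
S = H·P̄·Hᵀ + R = [536]
K = P̄·Hᵀ·S⁻¹ = [9/268; -1/4; 115/536]
x' = x̄ + K·y = [-102/67, 3, 461/134]
P' = (I − K·H)·P̄ = [3135/134 -57/2 -8807/268; -57/2 87/2 171/4; -8807/268 171/4 25367/536]

x' = [-102/67, 3, 461/134]
P' = [3135/134 -57/2 -8807/268; -57/2 87/2 171/4; -8807/268 171/4 25367/536]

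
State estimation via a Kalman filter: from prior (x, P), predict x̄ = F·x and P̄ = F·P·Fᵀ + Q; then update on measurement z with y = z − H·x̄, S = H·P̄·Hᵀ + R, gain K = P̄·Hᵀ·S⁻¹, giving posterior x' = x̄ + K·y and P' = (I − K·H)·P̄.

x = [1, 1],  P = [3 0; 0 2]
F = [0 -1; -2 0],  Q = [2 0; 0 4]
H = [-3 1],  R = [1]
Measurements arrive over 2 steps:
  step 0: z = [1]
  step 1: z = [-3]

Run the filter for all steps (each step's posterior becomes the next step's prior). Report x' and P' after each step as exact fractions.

step 0: x̄ = F·x = [-1, -2]
step 0: P̄ = F·P·Fᵀ + Q = [4 0; 0 16]
step 0: y = z − H·x̄ = [0]
step 0: S = H·P̄·Hᵀ + R = [53]
step 0: K = P̄·Hᵀ·S⁻¹ = [-12/53; 16/53]
step 0: x' = x̄ + K·y = [-1, -2]
step 0: P' = (I − K·H)·P̄ = [68/53 192/53; 192/53 592/53]
step 1: x̄ = F·x = [2, 2]
step 1: P̄ = F·P·Fᵀ + Q = [698/53 384/53; 384/53 484/53]
step 1: y = z − H·x̄ = [1]
step 1: S = H·P̄·Hᵀ + R = [4515/53]
step 1: K = P̄·Hᵀ·S⁻¹ = [-114/301; -668/4515]
step 1: x' = x̄ + K·y = [488/301, 8362/4515]
step 1: P' = (I − K·H)·P̄ = [286/301 744/301; 744/301 32812/4515]

step 0: x' = [-1, -2], P' = [68/53 192/53; 192/53 592/53]
step 1: x' = [488/301, 8362/4515], P' = [286/301 744/301; 744/301 32812/4515]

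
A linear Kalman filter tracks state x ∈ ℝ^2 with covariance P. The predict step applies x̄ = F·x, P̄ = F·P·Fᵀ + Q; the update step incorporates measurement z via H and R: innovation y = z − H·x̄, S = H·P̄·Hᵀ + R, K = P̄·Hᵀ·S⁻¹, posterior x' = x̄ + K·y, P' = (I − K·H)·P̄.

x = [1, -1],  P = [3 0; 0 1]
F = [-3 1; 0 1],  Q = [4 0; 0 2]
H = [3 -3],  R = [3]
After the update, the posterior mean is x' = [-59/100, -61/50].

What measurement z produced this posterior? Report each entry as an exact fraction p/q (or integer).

z = [2]

x̄ = F·x = [-4, -1]
P̄ = F·P·Fᵀ + Q = [32 1; 1 3]
S = H·P̄·Hᵀ + R = [300]
K = P̄·Hᵀ·S⁻¹ = [31/100; -1/50]
x' − x̄ = [341/100, -11/50] = K·y
y = (KᵀK)⁻¹·Kᵀ·(x' − x̄) = [11]
z = y + H·x̄ = [11] + [-9] = [2]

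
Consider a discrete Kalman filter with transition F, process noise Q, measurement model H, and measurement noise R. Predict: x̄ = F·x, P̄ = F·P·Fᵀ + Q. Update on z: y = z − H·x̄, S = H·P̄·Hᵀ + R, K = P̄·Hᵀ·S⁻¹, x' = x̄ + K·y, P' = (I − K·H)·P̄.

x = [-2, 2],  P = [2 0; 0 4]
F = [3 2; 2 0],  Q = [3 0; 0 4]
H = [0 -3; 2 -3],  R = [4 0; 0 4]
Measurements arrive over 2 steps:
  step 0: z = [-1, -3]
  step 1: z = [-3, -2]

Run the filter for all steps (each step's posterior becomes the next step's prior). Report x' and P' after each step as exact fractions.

step 0: x' = [-1549/1462, 151/731], P' = [1387/731 462/731; 462/731 312/731]
step 1: x' = [100877/271274, 120664/135637], P' = [252195/135637 85572/135637; 85572/135637 57894/135637]

step 0: x̄ = F·x = [-2, -4]
step 0: P̄ = F·P·Fᵀ + Q = [37 12; 12 12]
step 0: y = z − H·x̄ = [-13, -11]
step 0: S = H·P̄·Hᵀ + R = [112 36; 36 116]
step 0: K = P̄·Hᵀ·S⁻¹ = [-693/1462 347/731; -234/731 -3/731]
step 0: x' = x̄ + K·y = [-1549/1462, 151/731]
step 0: P' = (I − K·H)·P̄ = [1387/731 462/731; 462/731 312/731]
step 1: x̄ = F·x = [-4043/1462, -1549/731]
step 1: P̄ = F·P·Fᵀ + Q = [21468/731 10170/731; 10170/731 8472/731]
step 1: y = z − H·x̄ = [-6840/731, -2066/731]
step 1: S = H·P̄·Hᵀ + R = [79172/731 15228/731; 15228/731 43004/731]
step 1: K = P̄·Hᵀ·S⁻¹ = [-64179/135637 123837/271274; -86841/271274 -1269/271274]
step 1: x' = x̄ + K·y = [100877/271274, 120664/135637]
step 1: P' = (I − K·H)·P̄ = [252195/135637 85572/135637; 85572/135637 57894/135637]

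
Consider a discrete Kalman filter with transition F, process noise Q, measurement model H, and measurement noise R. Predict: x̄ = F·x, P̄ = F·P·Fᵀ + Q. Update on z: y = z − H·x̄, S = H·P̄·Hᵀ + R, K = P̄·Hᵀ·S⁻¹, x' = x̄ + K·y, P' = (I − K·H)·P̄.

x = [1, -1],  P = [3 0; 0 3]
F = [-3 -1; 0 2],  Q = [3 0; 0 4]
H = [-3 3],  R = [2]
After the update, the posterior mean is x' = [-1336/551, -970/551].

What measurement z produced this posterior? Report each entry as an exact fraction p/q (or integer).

z = [2]

x̄ = F·x = [-2, -2]
P̄ = F·P·Fᵀ + Q = [33 -6; -6 16]
S = H·P̄·Hᵀ + R = [551]
K = P̄·Hᵀ·S⁻¹ = [-117/551; 66/551]
x' − x̄ = [-234/551, 132/551] = K·y
y = (KᵀK)⁻¹·Kᵀ·(x' − x̄) = [2]
z = y + H·x̄ = [2] + [0] = [2]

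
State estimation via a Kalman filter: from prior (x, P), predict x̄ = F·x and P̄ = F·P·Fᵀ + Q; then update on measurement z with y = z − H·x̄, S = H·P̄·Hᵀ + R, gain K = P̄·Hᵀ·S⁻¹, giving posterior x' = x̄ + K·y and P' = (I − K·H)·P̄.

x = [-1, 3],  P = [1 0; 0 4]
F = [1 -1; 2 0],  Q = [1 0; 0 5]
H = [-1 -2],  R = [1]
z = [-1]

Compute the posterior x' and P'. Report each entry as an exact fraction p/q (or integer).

x' = [-38/17, 26/17]
P' = [206/51 -98/51; -98/51 59/51]

x̄ = F·x = [-4, -2]
P̄ = F·P·Fᵀ + Q = [6 2; 2 9]
y = z − H·x̄ = [-9]
S = H·P̄·Hᵀ + R = [51]
K = P̄·Hᵀ·S⁻¹ = [-10/51; -20/51]
x' = x̄ + K·y = [-38/17, 26/17]
P' = (I − K·H)·P̄ = [206/51 -98/51; -98/51 59/51]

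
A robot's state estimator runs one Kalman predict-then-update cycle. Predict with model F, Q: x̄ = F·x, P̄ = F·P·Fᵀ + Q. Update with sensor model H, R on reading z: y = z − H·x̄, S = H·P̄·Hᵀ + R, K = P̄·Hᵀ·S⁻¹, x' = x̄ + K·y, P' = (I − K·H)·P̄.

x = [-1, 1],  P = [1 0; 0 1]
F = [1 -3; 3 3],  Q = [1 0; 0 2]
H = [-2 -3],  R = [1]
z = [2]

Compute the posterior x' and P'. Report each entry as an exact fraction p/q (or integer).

x̄ = F·x = [-4, 0]
P̄ = F·P·Fᵀ + Q = [11 -6; -6 20]
y = z − H·x̄ = [-6]
S = H·P̄·Hᵀ + R = [153]
K = P̄·Hᵀ·S⁻¹ = [-4/153; -16/51]
x' = x̄ + K·y = [-196/51, 32/17]
P' = (I − K·H)·P̄ = [1667/153 -370/51; -370/51 84/17]

x' = [-196/51, 32/17]
P' = [1667/153 -370/51; -370/51 84/17]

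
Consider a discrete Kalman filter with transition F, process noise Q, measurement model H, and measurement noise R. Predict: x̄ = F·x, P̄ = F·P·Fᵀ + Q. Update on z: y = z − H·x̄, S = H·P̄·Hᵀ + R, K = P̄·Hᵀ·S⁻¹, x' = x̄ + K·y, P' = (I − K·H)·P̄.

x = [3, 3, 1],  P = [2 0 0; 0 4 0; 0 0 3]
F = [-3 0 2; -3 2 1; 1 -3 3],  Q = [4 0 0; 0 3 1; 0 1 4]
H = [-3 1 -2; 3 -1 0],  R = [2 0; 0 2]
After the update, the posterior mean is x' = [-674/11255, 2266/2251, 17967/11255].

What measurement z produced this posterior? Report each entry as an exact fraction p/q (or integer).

z = [-2, -1]

x̄ = F·x = [-7, -2, -3]
P̄ = F·P·Fᵀ + Q = [34 24 12; 24 40 -20; 12 -20 69]
S = H·P̄·Hᵀ + R = [704 -314; -314 204]
K = P̄·Hᵀ·S⁻¹ = [921/11255 5721/11255; 584/2251 1252/2251; -5498/11255 -5373/11255]
x' − x̄ = [78111/11255, 6768/2251, 51732/11255] = K·y
y = (KᵀK)⁻¹·Kᵀ·(x' − x̄) = [-27, 18]
z = y + H·x̄ = [-27, 18] + [25, -19] = [-2, -1]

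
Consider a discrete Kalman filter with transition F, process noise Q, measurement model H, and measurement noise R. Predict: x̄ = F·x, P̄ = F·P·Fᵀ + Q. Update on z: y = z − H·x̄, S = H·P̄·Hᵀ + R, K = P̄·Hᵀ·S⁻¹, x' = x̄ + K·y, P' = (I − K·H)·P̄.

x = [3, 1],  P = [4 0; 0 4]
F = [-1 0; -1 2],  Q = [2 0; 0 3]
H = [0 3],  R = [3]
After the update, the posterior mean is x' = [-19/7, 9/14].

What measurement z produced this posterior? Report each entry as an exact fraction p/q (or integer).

z = [2]

x̄ = F·x = [-3, -1]
P̄ = F·P·Fᵀ + Q = [6 4; 4 23]
S = H·P̄·Hᵀ + R = [210]
K = P̄·Hᵀ·S⁻¹ = [2/35; 23/70]
x' − x̄ = [2/7, 23/14] = K·y
y = (KᵀK)⁻¹·Kᵀ·(x' − x̄) = [5]
z = y + H·x̄ = [5] + [-3] = [2]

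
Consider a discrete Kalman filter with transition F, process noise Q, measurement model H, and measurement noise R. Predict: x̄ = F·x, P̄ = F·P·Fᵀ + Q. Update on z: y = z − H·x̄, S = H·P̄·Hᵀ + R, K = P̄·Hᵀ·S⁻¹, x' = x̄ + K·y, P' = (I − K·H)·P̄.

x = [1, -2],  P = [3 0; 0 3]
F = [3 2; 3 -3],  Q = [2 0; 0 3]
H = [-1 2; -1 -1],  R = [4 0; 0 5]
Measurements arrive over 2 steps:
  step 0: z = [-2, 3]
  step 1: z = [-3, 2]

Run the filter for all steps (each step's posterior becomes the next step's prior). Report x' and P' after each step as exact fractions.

step 0: x̄ = F·x = [-1, 9]
step 0: P̄ = F·P·Fᵀ + Q = [41 9; 9 57]
step 0: y = z − H·x̄ = [-21, 11]
step 0: S = H·P̄·Hᵀ + R = [237 -82; -82 121]
step 0: K = P̄·Hᵀ·S⁻¹ = [-6883/21953 -13736/21953; 7293/21953 -7032/21953]
step 0: x' = x̄ + K·y = [-28506/21953, -32928/21953]
step 0: P' = (I − K·H)·P̄ = [54964/21953 13716/21953; 13716/21953 21444/21953]
step 1: x̄ = F·x = [-151374/21953, 13266/21953]
step 1: P̄ = F·P·Fᵀ + Q = [788950/21953 324864/21953; 324864/21953 506643/21953]
step 1: y = z − H·x̄ = [-243765/21953, -94202/21953]
step 1: S = H·P̄·Hᵀ + R = [1603878/21953 -549200/21953; -549200/21953 2055086/21953]
step 1: K = P̄·Hᵀ·S⁻¹ = [-10224341/34101109 -21214441/34101109; 10910841/34101109 -21763641/68202218]
step 1: x' = x̄ + K·y = [-30576323/34101109, -53851710/34101109]
step 1: P' = (I − K·H)·P̄ = [84347258/34101109 21724947/34101109; 21724947/34101109 65368311/68202218]

step 0: x' = [-28506/21953, -32928/21953], P' = [54964/21953 13716/21953; 13716/21953 21444/21953]
step 1: x' = [-30576323/34101109, -53851710/34101109], P' = [84347258/34101109 21724947/34101109; 21724947/34101109 65368311/68202218]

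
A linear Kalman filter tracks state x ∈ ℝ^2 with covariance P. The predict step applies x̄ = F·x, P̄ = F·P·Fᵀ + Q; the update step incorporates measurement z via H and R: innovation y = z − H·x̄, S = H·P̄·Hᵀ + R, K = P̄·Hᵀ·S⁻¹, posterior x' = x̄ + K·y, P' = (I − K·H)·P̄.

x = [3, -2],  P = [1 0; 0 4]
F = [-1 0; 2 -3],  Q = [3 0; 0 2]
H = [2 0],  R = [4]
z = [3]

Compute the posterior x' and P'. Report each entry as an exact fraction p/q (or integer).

x' = [3/5, 51/5]
P' = [4/5 -2/5; -2/5 206/5]

x̄ = F·x = [-3, 12]
P̄ = F·P·Fᵀ + Q = [4 -2; -2 42]
y = z − H·x̄ = [9]
S = H·P̄·Hᵀ + R = [20]
K = P̄·Hᵀ·S⁻¹ = [2/5; -1/5]
x' = x̄ + K·y = [3/5, 51/5]
P' = (I − K·H)·P̄ = [4/5 -2/5; -2/5 206/5]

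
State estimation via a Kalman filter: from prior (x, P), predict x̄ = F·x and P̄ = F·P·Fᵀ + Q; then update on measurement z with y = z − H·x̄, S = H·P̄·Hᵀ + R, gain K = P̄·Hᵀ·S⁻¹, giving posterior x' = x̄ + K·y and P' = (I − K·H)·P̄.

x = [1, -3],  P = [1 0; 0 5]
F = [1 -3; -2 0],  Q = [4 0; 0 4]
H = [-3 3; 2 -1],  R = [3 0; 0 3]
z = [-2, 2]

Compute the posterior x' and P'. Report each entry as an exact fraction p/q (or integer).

x' = [134/131, 166/655]
P' = [274/131 290/131; 290/131 1724/655]

x̄ = F·x = [10, -2]
P̄ = F·P·Fᵀ + Q = [50 -2; -2 8]
y = z − H·x̄ = [34, -20]
S = H·P̄·Hᵀ + R = [561 -342; -342 219]
K = P̄·Hᵀ·S⁻¹ = [16/131 86/131; 274/655 392/655]
x' = x̄ + K·y = [134/131, 166/655]
P' = (I − K·H)·P̄ = [274/131 290/131; 290/131 1724/655]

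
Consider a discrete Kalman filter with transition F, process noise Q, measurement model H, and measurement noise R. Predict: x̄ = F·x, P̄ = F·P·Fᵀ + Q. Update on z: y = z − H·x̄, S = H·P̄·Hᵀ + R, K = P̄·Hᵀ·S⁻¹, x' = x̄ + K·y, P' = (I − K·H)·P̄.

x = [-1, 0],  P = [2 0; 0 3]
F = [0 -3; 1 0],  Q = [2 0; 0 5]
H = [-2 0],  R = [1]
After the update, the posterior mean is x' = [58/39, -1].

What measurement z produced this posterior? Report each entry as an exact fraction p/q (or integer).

x̄ = F·x = [0, -1]
P̄ = F·P·Fᵀ + Q = [29 0; 0 7]
S = H·P̄·Hᵀ + R = [117]
K = P̄·Hᵀ·S⁻¹ = [-58/117; 0]
x' − x̄ = [58/39, 0] = K·y
y = (KᵀK)⁻¹·Kᵀ·(x' − x̄) = [-3]
z = y + H·x̄ = [-3] + [0] = [-3]

z = [-3]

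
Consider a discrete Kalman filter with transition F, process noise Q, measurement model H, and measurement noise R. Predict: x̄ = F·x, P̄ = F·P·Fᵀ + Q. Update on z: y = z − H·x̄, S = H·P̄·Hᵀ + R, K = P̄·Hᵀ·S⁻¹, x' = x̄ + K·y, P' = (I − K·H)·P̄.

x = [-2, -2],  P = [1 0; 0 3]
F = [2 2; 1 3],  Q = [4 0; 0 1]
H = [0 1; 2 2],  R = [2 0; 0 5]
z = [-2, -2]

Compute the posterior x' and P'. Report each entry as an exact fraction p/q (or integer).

x̄ = F·x = [-8, -8]
P̄ = F·P·Fᵀ + Q = [20 20; 20 29]
y = z − H·x̄ = [6, 30]
S = H·P̄·Hᵀ + R = [31 98; 98 361]
K = P̄·Hᵀ·S⁻¹ = [-620/1587 520/1587; 865/1587 196/1587]
x' = x̄ + K·y = [-272/529, -542/529]
P' = (I − K·H)·P̄ = [2540/1587 -1240/1587; -1240/1587 1730/1587]

x' = [-272/529, -542/529]
P' = [2540/1587 -1240/1587; -1240/1587 1730/1587]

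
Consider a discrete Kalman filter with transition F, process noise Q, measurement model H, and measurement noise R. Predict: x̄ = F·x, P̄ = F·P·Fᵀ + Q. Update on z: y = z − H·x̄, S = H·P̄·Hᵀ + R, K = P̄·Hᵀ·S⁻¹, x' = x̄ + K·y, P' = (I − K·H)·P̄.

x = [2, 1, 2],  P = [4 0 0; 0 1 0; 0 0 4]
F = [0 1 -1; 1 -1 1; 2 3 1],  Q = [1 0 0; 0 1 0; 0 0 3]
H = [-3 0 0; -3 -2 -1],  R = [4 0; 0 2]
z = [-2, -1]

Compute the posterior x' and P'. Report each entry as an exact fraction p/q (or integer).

x' = [362/749, -112/107, 10103/5243]
P' = [44/107 -48/107 -244/749; -48/107 208/107 -226/107; -244/749 -226/107 32850/5243]

x̄ = F·x = [-1, 3, 9]
P̄ = F·P·Fᵀ + Q = [6 -5 -1; -5 10 9; -1 9 32]
y = z − H·x̄ = [-5, 11]
S = H·P̄·Hᵀ + R = [58 21; 21 98]
K = P̄·Hᵀ·S⁻¹ = [-33/107 -4/749; 36/107 -23/107; 183/749 -2789/5243]
x' = x̄ + K·y = [362/749, -112/107, 10103/5243]
P' = (I − K·H)·P̄ = [44/107 -48/107 -244/749; -48/107 208/107 -226/107; -244/749 -226/107 32850/5243]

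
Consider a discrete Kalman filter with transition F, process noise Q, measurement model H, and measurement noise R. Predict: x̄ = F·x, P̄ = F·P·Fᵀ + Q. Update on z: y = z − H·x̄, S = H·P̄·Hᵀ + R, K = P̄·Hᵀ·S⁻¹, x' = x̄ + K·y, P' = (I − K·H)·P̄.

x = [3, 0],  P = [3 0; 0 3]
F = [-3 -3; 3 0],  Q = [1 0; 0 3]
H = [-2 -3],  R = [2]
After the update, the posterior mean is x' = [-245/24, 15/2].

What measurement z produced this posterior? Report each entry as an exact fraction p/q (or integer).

z = [-2]

x̄ = F·x = [-9, 9]
P̄ = F·P·Fᵀ + Q = [55 -27; -27 30]
S = H·P̄·Hᵀ + R = [168]
K = P̄·Hᵀ·S⁻¹ = [-29/168; -3/14]
x' − x̄ = [-29/24, -3/2] = K·y
y = (KᵀK)⁻¹·Kᵀ·(x' − x̄) = [7]
z = y + H·x̄ = [7] + [-9] = [-2]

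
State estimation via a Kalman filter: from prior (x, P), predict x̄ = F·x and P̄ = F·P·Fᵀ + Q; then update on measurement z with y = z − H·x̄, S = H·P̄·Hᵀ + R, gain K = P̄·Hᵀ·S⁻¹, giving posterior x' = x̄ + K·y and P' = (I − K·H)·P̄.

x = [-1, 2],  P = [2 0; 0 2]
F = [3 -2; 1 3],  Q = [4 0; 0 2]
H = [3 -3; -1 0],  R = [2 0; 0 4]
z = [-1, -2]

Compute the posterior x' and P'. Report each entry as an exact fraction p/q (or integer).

x̄ = F·x = [-7, 5]
P̄ = F·P·Fᵀ + Q = [30 -6; -6 22]
y = z − H·x̄ = [35, -9]
S = H·P̄·Hᵀ + R = [578 -108; -108 34]
K = P̄·Hᵀ·S⁻¹ = [108/1997 -1419/1997; -552/1997 -1401/1997]
x' = x̄ + K·y = [2572/1997, 3274/1997]
P' = (I − K·H)·P̄ = [5676/1997 5604/1997; 5604/1997 5972/1997]

x' = [2572/1997, 3274/1997]
P' = [5676/1997 5604/1997; 5604/1997 5972/1997]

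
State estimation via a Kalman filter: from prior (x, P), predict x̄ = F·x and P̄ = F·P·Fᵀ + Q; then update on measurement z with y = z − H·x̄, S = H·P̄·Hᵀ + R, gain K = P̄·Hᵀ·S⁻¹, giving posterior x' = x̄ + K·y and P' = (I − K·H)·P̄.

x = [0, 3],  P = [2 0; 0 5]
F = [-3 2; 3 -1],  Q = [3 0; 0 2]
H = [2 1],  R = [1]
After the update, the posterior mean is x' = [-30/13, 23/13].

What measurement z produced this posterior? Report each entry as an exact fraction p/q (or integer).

x̄ = F·x = [6, -3]
P̄ = F·P·Fᵀ + Q = [41 -28; -28 25]
S = H·P̄·Hᵀ + R = [78]
K = P̄·Hᵀ·S⁻¹ = [9/13; -31/78]
x' − x̄ = [-108/13, 62/13] = K·y
y = (KᵀK)⁻¹·Kᵀ·(x' − x̄) = [-12]
z = y + H·x̄ = [-12] + [9] = [-3]

z = [-3]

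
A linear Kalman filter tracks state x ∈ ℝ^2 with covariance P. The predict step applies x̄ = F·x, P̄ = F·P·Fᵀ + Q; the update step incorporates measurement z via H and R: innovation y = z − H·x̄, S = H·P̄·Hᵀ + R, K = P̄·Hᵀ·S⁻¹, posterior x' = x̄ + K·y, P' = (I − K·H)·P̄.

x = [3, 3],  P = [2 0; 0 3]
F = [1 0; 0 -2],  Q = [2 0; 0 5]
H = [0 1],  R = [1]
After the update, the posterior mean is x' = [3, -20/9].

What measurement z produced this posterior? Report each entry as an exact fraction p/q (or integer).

z = [-2]

x̄ = F·x = [3, -6]
P̄ = F·P·Fᵀ + Q = [4 0; 0 17]
S = H·P̄·Hᵀ + R = [18]
K = P̄·Hᵀ·S⁻¹ = [0; 17/18]
x' − x̄ = [0, 34/9] = K·y
y = (KᵀK)⁻¹·Kᵀ·(x' − x̄) = [4]
z = y + H·x̄ = [4] + [-6] = [-2]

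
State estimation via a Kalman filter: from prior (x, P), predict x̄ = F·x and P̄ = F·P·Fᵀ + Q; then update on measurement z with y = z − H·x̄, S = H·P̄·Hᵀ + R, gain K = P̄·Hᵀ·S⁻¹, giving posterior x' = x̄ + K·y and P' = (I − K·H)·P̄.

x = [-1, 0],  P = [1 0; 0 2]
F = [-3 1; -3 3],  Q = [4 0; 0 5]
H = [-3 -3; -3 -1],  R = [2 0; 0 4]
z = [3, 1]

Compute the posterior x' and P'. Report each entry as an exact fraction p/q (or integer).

x̄ = F·x = [3, 3]
P̄ = F·P·Fᵀ + Q = [15 15; 15 32]
y = z − H·x̄ = [21, 13]
S = H·P̄·Hᵀ + R = [695 411; 411 261]
K = P̄·Hᵀ·S⁻¹ = [65/693 -785/2079; -859/2079 2218/6237]
x' = x̄ + K·y = [127/2079, -6572/6237]
P' = (I − K·H)·P̄ = [545/693 -1765/2079; -1765/2079 7013/6237]

x' = [127/2079, -6572/6237]
P' = [545/693 -1765/2079; -1765/2079 7013/6237]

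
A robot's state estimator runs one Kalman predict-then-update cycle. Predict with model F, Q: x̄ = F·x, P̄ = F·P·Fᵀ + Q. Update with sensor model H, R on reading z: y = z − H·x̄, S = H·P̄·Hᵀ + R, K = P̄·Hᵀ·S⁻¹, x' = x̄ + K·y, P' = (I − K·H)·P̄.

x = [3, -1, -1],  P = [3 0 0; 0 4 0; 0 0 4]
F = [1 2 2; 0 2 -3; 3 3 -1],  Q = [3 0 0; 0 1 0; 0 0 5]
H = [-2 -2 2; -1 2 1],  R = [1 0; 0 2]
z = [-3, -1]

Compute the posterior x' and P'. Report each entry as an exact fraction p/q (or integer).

x' = [65697/45434, 3538/22717, 8469/45434]
P' = [1594231/45434 -605/22717 1590713/45434; -605/22717 5651/22717 3171/22717; 1590713/45434 3171/22717 1602243/45434]

x̄ = F·x = [-1, 1, 7]
P̄ = F·P·Fᵀ + Q = [38 -8 25; -8 53 36; 25 36 72]
y = z − H·x̄ = [-17, -11]
S = H·P̄·Hᵀ + R = [101 -4; -4 450]
K = P̄·Hᵀ·S⁻¹ = [-2308/22717 -2969/45434; -3750/22717 7539/22717; 5188/22717 12107/45434]
x' = x̄ + K·y = [65697/45434, 3538/22717, 8469/45434]
P' = (I − K·H)·P̄ = [1594231/45434 -605/22717 1590713/45434; -605/22717 5651/22717 3171/22717; 1590713/45434 3171/22717 1602243/45434]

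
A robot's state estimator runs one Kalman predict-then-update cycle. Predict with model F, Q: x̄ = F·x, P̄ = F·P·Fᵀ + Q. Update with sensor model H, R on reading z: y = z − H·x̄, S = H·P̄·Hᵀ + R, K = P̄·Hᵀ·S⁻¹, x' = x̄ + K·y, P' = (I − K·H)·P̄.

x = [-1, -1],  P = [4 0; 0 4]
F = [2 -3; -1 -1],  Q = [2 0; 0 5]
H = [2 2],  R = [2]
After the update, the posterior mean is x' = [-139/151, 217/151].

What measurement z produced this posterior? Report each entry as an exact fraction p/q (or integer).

z = [1]

x̄ = F·x = [1, 2]
P̄ = F·P·Fᵀ + Q = [54 4; 4 13]
S = H·P̄·Hᵀ + R = [302]
K = P̄·Hᵀ·S⁻¹ = [58/151; 17/151]
x' − x̄ = [-290/151, -85/151] = K·y
y = (KᵀK)⁻¹·Kᵀ·(x' − x̄) = [-5]
z = y + H·x̄ = [-5] + [6] = [1]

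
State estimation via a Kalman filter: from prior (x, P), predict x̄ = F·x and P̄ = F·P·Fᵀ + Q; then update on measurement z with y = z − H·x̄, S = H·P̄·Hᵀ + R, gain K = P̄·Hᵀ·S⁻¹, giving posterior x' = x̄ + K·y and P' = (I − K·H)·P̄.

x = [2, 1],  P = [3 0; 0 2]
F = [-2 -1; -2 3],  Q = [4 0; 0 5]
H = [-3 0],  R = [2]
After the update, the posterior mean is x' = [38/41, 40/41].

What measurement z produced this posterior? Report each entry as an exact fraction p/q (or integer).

z = [-3]

x̄ = F·x = [-5, -1]
P̄ = F·P·Fᵀ + Q = [18 6; 6 35]
S = H·P̄·Hᵀ + R = [164]
K = P̄·Hᵀ·S⁻¹ = [-27/82; -9/82]
x' − x̄ = [243/41, 81/41] = K·y
y = (KᵀK)⁻¹·Kᵀ·(x' − x̄) = [-18]
z = y + H·x̄ = [-18] + [15] = [-3]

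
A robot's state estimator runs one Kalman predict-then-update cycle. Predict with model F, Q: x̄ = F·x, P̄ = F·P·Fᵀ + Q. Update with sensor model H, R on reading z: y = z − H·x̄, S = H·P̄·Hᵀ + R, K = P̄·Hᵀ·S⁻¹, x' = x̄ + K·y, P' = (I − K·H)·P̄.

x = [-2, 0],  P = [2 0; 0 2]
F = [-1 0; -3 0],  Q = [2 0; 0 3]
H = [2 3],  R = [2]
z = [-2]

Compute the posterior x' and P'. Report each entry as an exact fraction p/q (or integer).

x̄ = F·x = [2, 6]
P̄ = F·P·Fᵀ + Q = [4 6; 6 21]
y = z − H·x̄ = [-24]
S = H·P̄·Hᵀ + R = [279]
K = P̄·Hᵀ·S⁻¹ = [26/279; 25/93]
x' = x̄ + K·y = [-22/93, -14/31]
P' = (I − K·H)·P̄ = [440/279 -92/93; -92/93 26/31]

x' = [-22/93, -14/31]
P' = [440/279 -92/93; -92/93 26/31]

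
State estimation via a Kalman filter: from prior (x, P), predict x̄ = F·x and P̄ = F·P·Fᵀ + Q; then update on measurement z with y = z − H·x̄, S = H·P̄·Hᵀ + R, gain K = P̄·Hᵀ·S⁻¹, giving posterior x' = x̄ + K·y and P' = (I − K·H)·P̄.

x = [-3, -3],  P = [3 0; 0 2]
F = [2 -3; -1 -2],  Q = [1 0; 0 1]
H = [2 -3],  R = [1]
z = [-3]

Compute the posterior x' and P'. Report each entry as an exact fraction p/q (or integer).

x̄ = F·x = [3, 9]
P̄ = F·P·Fᵀ + Q = [31 6; 6 12]
y = z − H·x̄ = [18]
S = H·P̄·Hᵀ + R = [161]
K = P̄·Hᵀ·S⁻¹ = [44/161; -24/161]
x' = x̄ + K·y = [1275/161, 1017/161]
P' = (I − K·H)·P̄ = [3055/161 2022/161; 2022/161 1356/161]

x' = [1275/161, 1017/161]
P' = [3055/161 2022/161; 2022/161 1356/161]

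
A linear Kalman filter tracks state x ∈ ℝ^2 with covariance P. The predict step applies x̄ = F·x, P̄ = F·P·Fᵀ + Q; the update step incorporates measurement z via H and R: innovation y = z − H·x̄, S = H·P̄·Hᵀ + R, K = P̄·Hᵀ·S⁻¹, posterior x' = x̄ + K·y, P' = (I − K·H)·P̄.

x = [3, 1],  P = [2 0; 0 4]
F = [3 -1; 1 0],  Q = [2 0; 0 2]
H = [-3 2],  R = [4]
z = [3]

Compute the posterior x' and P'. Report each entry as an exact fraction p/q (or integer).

x̄ = F·x = [8, 3]
P̄ = F·P·Fᵀ + Q = [24 6; 6 4]
y = z − H·x̄ = [21]
S = H·P̄·Hᵀ + R = [164]
K = P̄·Hᵀ·S⁻¹ = [-15/41; -5/82]
x' = x̄ + K·y = [13/41, 141/82]
P' = (I − K·H)·P̄ = [84/41 96/41; 96/41 139/41]

x' = [13/41, 141/82]
P' = [84/41 96/41; 96/41 139/41]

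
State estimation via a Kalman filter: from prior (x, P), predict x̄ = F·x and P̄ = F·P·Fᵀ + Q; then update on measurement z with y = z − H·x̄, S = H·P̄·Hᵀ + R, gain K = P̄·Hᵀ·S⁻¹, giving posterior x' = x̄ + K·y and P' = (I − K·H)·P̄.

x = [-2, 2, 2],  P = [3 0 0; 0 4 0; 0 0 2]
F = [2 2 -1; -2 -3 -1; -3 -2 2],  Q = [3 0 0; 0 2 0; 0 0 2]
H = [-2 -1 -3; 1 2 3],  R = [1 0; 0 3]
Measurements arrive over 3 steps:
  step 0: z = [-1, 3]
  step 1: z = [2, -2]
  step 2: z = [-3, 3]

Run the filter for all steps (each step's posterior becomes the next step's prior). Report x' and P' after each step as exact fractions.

step 0: x̄ = F·x = [-2, -4, 6]
step 0: P̄ = F·P·Fᵀ + Q = [33 -34 -38; -34 52 38; -38 38 53]
step 0: y = z − H·x̄ = [9, -5]
step 0: S = H·P̄·Hᵀ + R = [298 -477; -477 813]
step 0: K = P̄·Hᵀ·S⁻¹ = [-1469/4915 -5288/14745; 2698/4915 8086/14745; -1468/4915 989/14745]
step 0: x' = x̄ + K·y = [-42713/14745, -26564/14745, 43889/14745]
step 0: P' = (I − K·H)·P̄ = [60047/14745 39776/14745 -51821/14745; 39776/14745 72128/14745 -53258/14745; -51821/14745 -53258/14745 53768/14745]
step 1: x̄ = F·x = [-182443/14745, 121229/14745, 53809/2949]
step 1: P̄ = F·P·Fᵀ + Q = [1365227/14745 -1070206/14745 -367277/2949; -1070206/14745 923078/14745 293491/2949; -367277/2949 293491/2949 519745/2949]
step 1: y = z − H·x̄ = [197656/4915, -59776/983]
step 1: S = H·P̄·Hᵀ + R = [4091514/4915 -1286249/983; -1286249/983 2053375/983]
step 1: K = P̄·Hᵀ·S⁻¹ = [-12205943/26293003 -65052641/131465015; 8174938/26293003 47706587/131465015; -2667560/26293003 5921996/26293003]
step 1: x' = x̄ + K·y = [-75065707/78879009, -105834331/78879009, 37095581/78879009]
step 1: P' = (I − K·H)·P̄ = [1132120318/394395045 363557404/394395045 -162980593/78879009; 363557404/394395045 915540757/394395045 -117685309/78879009; -162980593/78879009 -117685309/78879009 150549725/78879009]
step 2: x̄ = F·x = [-132965219/26293003, 143512942/26293003, 170352315/26293003]
step 2: P̄ = F·P·Fᵀ + Q = [6216118444/131465015 -4497659258/131465015 -8276945417/131465015; -4497659258/131465015 3960801506/131465015 6225108199/131465015; -8276945417/131465015 6225108199/131465015 12166655756/131465015]
step 2: y = z − H·x̄ = [28160040/2390273, -586238601/26293003]
step 2: S = H·P̄·Hᵀ + R = [5317573569/11951365 -8081719132/11951365; -8081719132/11951365 139002610171/131465015]
step 2: K = P̄·Hᵀ·S⁻¹ = [-805370890587/1732068299599 -78101256321/157460754509; 520998067485/1732068299599 55325058349/157460754509; -15252181083/157460754509 36319724475/157460754509]
step 2: x' = x̄ + K·y = [907800506890/1732068299599, 2022906062473/1732068299599, 30702360780/157460754509]
step 2: P' = (I − K·H)·P̄ = [4977238953998/1732068299599 1594526604818/1732068299599 -325564655219/157460754509; 1594526604818/1732068299599 3941251597820/1732068299599 -231857662877/157460754509; -325564655219/157460754509 -231857662877/157460754509 299413051466/157460754509]

step 0: x' = [-42713/14745, -26564/14745, 43889/14745], P' = [60047/14745 39776/14745 -51821/14745; 39776/14745 72128/14745 -53258/14745; -51821/14745 -53258/14745 53768/14745]
step 1: x' = [-75065707/78879009, -105834331/78879009, 37095581/78879009], P' = [1132120318/394395045 363557404/394395045 -162980593/78879009; 363557404/394395045 915540757/394395045 -117685309/78879009; -162980593/78879009 -117685309/78879009 150549725/78879009]
step 2: x' = [907800506890/1732068299599, 2022906062473/1732068299599, 30702360780/157460754509], P' = [4977238953998/1732068299599 1594526604818/1732068299599 -325564655219/157460754509; 1594526604818/1732068299599 3941251597820/1732068299599 -231857662877/157460754509; -325564655219/157460754509 -231857662877/157460754509 299413051466/157460754509]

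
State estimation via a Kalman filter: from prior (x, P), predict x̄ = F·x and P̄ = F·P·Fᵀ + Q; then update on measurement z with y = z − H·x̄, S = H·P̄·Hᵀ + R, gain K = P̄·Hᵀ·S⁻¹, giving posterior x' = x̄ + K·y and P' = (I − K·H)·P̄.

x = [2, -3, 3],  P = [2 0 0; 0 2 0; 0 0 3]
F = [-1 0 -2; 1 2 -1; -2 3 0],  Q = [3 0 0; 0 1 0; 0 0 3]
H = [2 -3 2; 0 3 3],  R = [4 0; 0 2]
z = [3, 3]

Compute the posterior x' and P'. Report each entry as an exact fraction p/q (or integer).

x' = [-154112/51241, -70057/51241, 117632/51241]
P' = [624911/51241 244618/51241 -243722/51241; 244618/51241 105536/51241 -100660/51241; -243722/51241 -100660/51241 107126/51241]

x̄ = F·x = [-8, -7, -13]
P̄ = F·P·Fᵀ + Q = [17 4 4; 4 14 8; 4 8 29]
y = z − H·x̄ = [24, 63]
S = H·P̄·Hᵀ + R = [202 72; 72 533]
K = P̄·Hᵀ·S⁻¹ = [7131/51241 1344/51241; -7173/51241 7314/51241; 7197/51241 9699/51241]
x' = x̄ + K·y = [-154112/51241, -70057/51241, 117632/51241]
P' = (I − K·H)·P̄ = [624911/51241 244618/51241 -243722/51241; 244618/51241 105536/51241 -100660/51241; -243722/51241 -100660/51241 107126/51241]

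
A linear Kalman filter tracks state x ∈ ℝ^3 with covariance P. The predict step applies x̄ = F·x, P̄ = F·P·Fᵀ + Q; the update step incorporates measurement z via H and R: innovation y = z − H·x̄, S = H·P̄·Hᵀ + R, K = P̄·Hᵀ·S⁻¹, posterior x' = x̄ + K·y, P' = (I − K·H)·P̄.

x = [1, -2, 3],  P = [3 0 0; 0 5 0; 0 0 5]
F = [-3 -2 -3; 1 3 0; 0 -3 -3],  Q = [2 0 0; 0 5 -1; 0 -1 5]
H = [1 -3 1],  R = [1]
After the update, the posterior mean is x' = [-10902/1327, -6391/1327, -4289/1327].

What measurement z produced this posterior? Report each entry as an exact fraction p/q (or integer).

x̄ = F·x = [-8, -5, -3]
P̄ = F·P·Fᵀ + Q = [94 -39 75; -39 53 -46; 75 -46 95]
S = H·P̄·Hᵀ + R = [1327]
K = P̄·Hᵀ·S⁻¹ = [286/1327; -244/1327; 308/1327]
x' − x̄ = [-286/1327, 244/1327, -308/1327] = K·y
y = (KᵀK)⁻¹·Kᵀ·(x' − x̄) = [-1]
z = y + H·x̄ = [-1] + [4] = [3]

z = [3]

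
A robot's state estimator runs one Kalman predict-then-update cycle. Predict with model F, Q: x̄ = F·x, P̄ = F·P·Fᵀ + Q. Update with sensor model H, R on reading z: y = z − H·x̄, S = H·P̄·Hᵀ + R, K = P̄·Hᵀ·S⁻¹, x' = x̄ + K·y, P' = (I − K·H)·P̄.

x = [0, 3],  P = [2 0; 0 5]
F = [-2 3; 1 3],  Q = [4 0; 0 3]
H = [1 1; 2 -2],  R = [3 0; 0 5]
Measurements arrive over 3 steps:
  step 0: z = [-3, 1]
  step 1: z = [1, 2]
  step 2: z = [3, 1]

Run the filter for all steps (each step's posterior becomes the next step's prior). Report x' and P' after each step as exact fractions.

step 0: x' = [-11117/9982, -31001/19964], P' = [5182/4991 4399/9982; 4399/9982 20623/19964]
step 1: x' = [44103011/59165284, -21589303/59165284], P' = [57790793/59165284 24062923/59165284; 24062923/59165284 58934033/59165284]
step 2: x' = [232193521597/166483214369, 188865673145/166483214369], P' = [162431261338/166483214369 67640944943/166483214369; 67640944943/166483214369 165440185603/166483214369]

step 0: x̄ = F·x = [9, 9]
step 0: P̄ = F·P·Fᵀ + Q = [57 41; 41 50]
step 0: y = z − H·x̄ = [-21, 1]
step 0: S = H·P̄·Hᵀ + R = [192 14; 14 105]
step 0: K = P̄·Hᵀ·S⁻¹ = [703/1426 1193/4991; 1401/2852 -2365/9982]
step 0: x' = x̄ + K·y = [-11117/9982, -31001/19964]
step 0: P' = (I − K·H)·P̄ = [5182/4991 4399/9982; 4399/9982 20623/19964]
step 1: x̄ = F·x = [-48535/19964, -115237/19964]
step 1: P̄ = F·P·Fᵀ + Q = [242799/19964 117757/19964; 117757/19964 319015/19964]
step 1: y = z − H·x̄ = [6562/713, -23369/4991]
step 1: S = H·P̄·Hᵀ + R = [30615/713 -5444/713; -5444/713 351255/4991]
step 1: K = P̄·Hᵀ·S⁻¹ = [6821143/14791321 3372787/14791321; 6916413/14791321 -3487111/14791321]
step 1: x' = x̄ + K·y = [44103011/59165284, -21589303/59165284]
step 1: P' = (I − K·H)·P̄ = [57790793/59165284 24062923/59165284; 24062923/59165284 58934033/59165284]
step 2: x̄ = F·x = [-152973931/59165284, -10332449/29582642]
step 2: P̄ = F·P·Fᵀ + Q = [709475529/59165284 171317971/29582642; 171317971/29582642 227517620/14791321]
step 2: y = z − H·x̄ = [351134681/59165284, 161891675/29582642]
step 2: S = H·P̄·Hᵀ + R = [2482313745/59165284 -200594951/29582642; -200594951/29582642 1008230730/14791321]
step 2: K = P̄·Hᵀ·S⁻¹ = [4511219731/9793130257 37916126558/166483214369; 4570218246/9793130257 -39119696264/166483214369]
step 2: x' = x̄ + K·y = [232193521597/166483214369, 188865673145/166483214369]
step 2: P' = (I − K·H)·P̄ = [162431261338/166483214369 67640944943/166483214369; 67640944943/166483214369 165440185603/166483214369]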